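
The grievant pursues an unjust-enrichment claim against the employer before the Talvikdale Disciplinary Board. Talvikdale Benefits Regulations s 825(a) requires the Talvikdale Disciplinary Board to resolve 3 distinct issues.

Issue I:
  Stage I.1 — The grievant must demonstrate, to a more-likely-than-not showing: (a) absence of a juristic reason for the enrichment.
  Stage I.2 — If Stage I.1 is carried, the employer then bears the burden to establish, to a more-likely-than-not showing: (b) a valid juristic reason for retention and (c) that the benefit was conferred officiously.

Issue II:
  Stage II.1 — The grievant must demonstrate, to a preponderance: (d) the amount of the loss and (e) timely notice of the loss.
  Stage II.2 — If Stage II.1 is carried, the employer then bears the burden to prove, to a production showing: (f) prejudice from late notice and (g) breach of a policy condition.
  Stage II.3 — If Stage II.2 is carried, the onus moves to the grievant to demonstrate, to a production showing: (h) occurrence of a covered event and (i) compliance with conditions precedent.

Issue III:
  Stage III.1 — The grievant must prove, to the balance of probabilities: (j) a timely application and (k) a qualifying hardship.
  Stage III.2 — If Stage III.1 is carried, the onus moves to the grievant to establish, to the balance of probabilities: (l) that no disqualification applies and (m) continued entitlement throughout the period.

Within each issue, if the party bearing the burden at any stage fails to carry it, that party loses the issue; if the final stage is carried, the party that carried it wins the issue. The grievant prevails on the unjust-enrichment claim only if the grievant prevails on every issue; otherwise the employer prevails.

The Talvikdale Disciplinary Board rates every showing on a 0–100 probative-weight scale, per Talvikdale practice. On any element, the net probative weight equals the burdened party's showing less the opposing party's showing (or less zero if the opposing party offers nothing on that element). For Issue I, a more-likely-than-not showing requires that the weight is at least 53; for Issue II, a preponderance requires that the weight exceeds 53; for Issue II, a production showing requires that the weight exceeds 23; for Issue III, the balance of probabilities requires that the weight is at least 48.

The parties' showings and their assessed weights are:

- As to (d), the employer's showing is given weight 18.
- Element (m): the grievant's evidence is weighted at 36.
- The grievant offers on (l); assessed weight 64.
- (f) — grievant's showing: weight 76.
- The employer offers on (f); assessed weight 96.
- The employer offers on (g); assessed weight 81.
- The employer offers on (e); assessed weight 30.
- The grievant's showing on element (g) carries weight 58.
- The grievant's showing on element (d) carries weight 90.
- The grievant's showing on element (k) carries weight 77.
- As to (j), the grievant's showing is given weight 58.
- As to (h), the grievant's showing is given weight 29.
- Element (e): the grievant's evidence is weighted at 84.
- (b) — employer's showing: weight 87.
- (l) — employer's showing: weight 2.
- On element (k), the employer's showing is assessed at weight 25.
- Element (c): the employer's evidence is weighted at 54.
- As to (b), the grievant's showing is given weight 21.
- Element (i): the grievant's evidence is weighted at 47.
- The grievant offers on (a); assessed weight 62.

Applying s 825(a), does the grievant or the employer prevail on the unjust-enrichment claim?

— Issue I —
At Stage I.1 the grievant must meet a more-likely-than-not showing (weight is at least 53): on (a) the weight is 62, which does reach 53, so (a) meets the standard.
  Stage I.1 is satisfied; the onus moves to the employer.
At Stage I.2 the employer must meet a more-likely-than-not showing (weight is at least 53): on (b) the weight is 87 less the opposing 21 gives net 66, which does reach 53, so (b) meets the standard; on (c) the weight is 54, ≥ 53, so (c) meets the standard.
  The employer carries the last stage.
With every stage satisfied, the employer prevails on this issue.
— Issue II —
Stage II.1 (grievant, a preponderance, weight exceeds 53): (d) net 90−18=72 > 53 — meets; (e) net 84−30=54 > 53 — meets.
  The grievant carries Stage II.1; the employer now bears the burden.
Stage II.2 (employer, a production showing, weight exceeds 23): (f) net 96−76=20 ≤ 23 — fails; (g) net 81−58=23 ≤ 23 — fails.
  The employer does not carry Stage II.2.
The analysis ends at Stage II.2; the grievant prevails on this issue.
— Issue III —
At Stage III.1 the grievant must meet the balance of probabilities (weight is at least 48): on (j) the weight is 58, which does reach 48, so (j) meets the standard; on (k) the weight is 77 less the opposing 25 gives net 52, which does reach 48, so (k) meets the standard.
  Stage III.1 is satisfied; the grievant continues to bear the burden.
At Stage III.2 the grievant must meet the balance of probabilities (weight is at least 48): on (l) the weight is 64 less the opposing 2 gives net 62, ≥ 48, so (l) meets the standard; on (m) the weight is 36, which does not reach 48, so (m) does not meet the standard.
  Not every element is met, so the grievant fails to carry Stage III.2.
The employer prevails on this issue.
Per-issue: Issue I → employer; Issue II → grievant; Issue III → employer. The grievant must prevail on every issue; overall, the employer prevails.

employer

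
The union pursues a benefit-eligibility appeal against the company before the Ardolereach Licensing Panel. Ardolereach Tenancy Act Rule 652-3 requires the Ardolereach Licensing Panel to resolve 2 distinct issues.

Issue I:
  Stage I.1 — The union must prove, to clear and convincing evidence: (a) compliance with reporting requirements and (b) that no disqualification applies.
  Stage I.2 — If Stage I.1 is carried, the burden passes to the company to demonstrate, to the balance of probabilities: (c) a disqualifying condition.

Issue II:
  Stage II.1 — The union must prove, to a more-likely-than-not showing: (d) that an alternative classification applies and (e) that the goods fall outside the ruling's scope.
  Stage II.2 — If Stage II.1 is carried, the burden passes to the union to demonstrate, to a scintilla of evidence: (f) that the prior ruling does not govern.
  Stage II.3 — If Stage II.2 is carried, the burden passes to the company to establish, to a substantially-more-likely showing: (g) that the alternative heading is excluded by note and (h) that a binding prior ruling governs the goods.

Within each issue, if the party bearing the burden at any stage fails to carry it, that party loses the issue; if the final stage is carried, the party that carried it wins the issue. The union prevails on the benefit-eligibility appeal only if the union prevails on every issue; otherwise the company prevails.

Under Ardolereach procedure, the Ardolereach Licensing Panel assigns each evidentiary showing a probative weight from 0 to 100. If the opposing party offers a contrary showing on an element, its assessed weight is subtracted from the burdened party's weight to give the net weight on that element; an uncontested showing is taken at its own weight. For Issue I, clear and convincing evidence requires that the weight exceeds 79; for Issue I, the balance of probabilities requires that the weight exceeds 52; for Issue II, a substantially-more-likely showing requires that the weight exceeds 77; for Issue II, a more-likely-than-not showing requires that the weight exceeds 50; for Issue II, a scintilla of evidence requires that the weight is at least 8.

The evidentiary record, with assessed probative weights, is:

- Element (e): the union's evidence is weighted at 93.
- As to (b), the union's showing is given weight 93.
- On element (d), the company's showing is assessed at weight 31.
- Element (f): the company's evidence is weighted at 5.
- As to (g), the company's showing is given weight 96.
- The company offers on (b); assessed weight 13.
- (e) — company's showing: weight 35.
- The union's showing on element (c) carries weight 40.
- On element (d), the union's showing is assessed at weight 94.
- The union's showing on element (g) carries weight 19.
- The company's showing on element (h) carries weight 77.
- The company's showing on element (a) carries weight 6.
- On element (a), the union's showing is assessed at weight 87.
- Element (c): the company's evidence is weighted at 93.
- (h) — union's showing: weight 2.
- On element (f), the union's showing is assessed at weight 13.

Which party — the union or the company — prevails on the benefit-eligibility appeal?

— Issue I —
Stage I.1 (union, clear and convincing evidence, weight exceeds 79): (a) net 87−6=81 > 79 — meets; (b) net 93−13=80 > 79 — meets.
  Stage I.1 is satisfied; the onus moves to the company.
Stage I.2 (company, the balance of probabilities, weight exceeds 52): (c) net 93−40=53 > 52 — meets.
  Stage I.2 carried; the final stage is satisfied.
With every stage satisfied, the company prevails on this issue.
— Issue II —
Stage II.1 — burden on union; standard: a more-likely-than-not showing (weight exceeds 50).
    (d): 94 − 31 = 63 > 50 [met]
    (e): 93 − 35 = 58 > 50 [met]
  All elements met. The union retains the burden for Stage II.2.
Stage II.2 — burden on union; standard: a scintilla of evidence (weight is at least 8).
    (f): 13 − 5 = 8 ≥ 8 [met]
  Stage II.2 is satisfied; the onus moves to the company.
Stage II.3 — burden on company; standard: a substantially-more-likely showing (weight exceeds 77).
    (g): 96 − 19 = 77 ≤ 77 [not met]
    (h): 77 − 2 = 75 ≤ 77 [not met]
  Stage II.3 not carried; the company fails its burden.
So the union prevails on this issue.
Per-issue: Issue I → company; Issue II → union. The union must prevail on every issue; overall, the company prevails.

company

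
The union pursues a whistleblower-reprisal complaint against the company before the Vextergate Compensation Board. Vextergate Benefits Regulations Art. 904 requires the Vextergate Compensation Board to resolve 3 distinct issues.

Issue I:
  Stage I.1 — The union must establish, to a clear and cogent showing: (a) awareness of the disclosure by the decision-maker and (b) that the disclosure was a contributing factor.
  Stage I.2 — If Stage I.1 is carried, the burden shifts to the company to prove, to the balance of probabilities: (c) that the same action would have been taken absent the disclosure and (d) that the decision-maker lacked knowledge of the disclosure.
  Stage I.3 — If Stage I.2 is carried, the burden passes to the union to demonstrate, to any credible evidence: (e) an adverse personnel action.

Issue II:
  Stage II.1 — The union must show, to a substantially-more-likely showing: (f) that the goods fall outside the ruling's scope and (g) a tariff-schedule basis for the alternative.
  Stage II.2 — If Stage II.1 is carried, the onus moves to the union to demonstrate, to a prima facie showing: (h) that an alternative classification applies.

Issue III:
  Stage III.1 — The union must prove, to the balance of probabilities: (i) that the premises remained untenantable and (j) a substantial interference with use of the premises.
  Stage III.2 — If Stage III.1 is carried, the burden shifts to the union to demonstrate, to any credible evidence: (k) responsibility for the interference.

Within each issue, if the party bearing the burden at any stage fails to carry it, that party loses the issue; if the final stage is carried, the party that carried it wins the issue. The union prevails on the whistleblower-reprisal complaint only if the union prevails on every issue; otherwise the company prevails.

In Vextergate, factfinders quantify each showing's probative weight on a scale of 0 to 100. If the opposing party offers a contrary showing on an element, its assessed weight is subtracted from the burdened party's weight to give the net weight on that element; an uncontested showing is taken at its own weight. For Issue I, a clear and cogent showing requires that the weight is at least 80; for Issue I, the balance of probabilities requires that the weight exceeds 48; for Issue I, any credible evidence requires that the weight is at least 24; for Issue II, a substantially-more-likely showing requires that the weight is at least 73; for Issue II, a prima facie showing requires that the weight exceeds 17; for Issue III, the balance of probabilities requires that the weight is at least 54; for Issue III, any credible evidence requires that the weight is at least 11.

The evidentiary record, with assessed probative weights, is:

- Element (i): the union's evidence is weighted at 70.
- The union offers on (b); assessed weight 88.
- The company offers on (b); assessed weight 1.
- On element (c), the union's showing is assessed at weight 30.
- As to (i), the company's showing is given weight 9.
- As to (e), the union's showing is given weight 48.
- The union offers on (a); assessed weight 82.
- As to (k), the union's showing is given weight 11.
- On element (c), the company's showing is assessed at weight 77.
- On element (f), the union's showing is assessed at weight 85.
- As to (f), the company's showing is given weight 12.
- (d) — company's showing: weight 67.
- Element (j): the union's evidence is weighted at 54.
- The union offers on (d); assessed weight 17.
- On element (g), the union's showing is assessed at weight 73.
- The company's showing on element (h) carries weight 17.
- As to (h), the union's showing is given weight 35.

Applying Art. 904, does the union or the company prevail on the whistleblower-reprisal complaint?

— Issue I —
Stage I.1 (union, a clear and cogent showing, weight is at least 80): (a) 82 ≥ 80 — meets; (b) net 88−1=87 ≥ 80 — meets.
  Stage I.1 is satisfied; the onus moves to the company.
Stage I.2 (company, the balance of probabilities, weight exceeds 48): (c) net 77−30=47 ≤ 48 — fails; (d) net 67−17=50 > 48 — meets.
  Stage I.2 not carried; the company fails its burden.
The analysis ends at Stage I.2; the union prevails on this issue.
— Issue II —
Stage II.1 — burden on union; standard: a substantially-more-likely showing (weight is at least 73).
    (f): 85 − 12 = 73 ≥ 73 [met]
    (g): 73 ≥ 73 [met]
  Stage II.1 carried; the burden remains with the union.
Stage II.2 — burden on union; standard: a prima facie showing (weight exceeds 17).
    (h): 35 − 17 = 18 > 17 [met]
  All elements met at the final stage.
All stages carried — the union prevails on this issue.
— Issue III —
At Stage III.1 the union must meet the balance of probabilities (weight is at least 54): on (i) the weight is 70 less the opposing 9 gives net 61, ≥ 54, so (i) meets the standard; on (j) the weight is 54, which does reach 54, so (j) meets the standard.
  Stage III.1 carried; the burden remains with the union.
At Stage III.2 the union must meet any credible evidence (weight is at least 11): on (k) the weight is 11, which does reach 11, so (k) meets the standard.
  Stage III.2 carried; the final stage is satisfied.
With every stage satisfied, the union prevails on this issue.
Per-issue: Issue I → union; Issue II → union; Issue III → union. The union must prevail on every issue; overall, the union prevails.

union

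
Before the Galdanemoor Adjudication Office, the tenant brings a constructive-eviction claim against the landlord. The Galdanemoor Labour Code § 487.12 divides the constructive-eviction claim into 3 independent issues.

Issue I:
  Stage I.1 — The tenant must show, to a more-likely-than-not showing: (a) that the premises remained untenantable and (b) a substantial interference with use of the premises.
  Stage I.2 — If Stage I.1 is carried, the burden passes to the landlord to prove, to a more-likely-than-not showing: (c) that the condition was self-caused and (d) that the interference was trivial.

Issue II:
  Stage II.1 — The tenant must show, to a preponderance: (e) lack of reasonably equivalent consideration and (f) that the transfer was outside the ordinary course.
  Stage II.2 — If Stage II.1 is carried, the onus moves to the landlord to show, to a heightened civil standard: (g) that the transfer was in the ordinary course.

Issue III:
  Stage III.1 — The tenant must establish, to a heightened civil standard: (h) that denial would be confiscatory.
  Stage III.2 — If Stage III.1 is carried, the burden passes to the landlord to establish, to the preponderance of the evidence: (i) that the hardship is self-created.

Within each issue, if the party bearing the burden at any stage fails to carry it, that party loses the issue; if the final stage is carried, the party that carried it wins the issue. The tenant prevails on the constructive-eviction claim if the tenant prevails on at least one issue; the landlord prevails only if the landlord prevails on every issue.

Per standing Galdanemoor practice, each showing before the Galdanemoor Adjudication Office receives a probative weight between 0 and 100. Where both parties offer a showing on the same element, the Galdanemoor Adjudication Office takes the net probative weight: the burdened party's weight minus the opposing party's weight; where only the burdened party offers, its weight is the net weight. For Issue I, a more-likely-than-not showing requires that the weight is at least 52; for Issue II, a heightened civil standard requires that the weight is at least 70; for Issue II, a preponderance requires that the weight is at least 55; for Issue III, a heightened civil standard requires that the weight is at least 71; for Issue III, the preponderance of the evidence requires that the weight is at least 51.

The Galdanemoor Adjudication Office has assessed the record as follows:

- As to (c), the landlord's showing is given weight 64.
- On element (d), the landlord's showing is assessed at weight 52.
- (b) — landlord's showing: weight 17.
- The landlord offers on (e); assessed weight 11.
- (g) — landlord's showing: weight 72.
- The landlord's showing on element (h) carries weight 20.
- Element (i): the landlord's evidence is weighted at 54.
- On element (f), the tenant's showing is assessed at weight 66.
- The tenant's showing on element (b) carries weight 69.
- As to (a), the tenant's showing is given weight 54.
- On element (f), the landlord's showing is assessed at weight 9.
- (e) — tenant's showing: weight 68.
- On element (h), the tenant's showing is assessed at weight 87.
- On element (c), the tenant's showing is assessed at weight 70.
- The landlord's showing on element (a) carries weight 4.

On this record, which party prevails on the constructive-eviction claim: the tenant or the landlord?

— Issue I —
Stage I.1 (tenant, a more-likely-than-not showing, weight is at least 52): (a) net 54−4=50 < 52 — fails; (b) net 69−17=52 ≥ 52 — meets.
  Stage I.1 not carried; the tenant fails its burden.
So the landlord prevails on this issue.
— Issue II —
Stage II.1 (tenant, a preponderance, weight is at least 55): (e) net 68−11=57 ≥ 55 — meets; (f) net 66−9=57 ≥ 55 — meets.
  Stage II.1 is satisfied; the onus moves to the landlord.
Stage II.2 (landlord, a heightened civil standard, weight is at least 70): (g) 72 ≥ 70 — meets.
  All elements met at the final stage.
With every stage satisfied, the landlord prevails on this issue.
— Issue III —
Stage III.1 (tenant, a heightened civil standard, weight is at least 71): (h) net 87−20=67 < 71 — fails.
  Stage III.1 not carried; the tenant fails its burden.
The analysis ends at Stage III.1; the landlord prevails on this issue.
Per-issue: Issue I → landlord; Issue II → landlord; Issue III → landlord. The tenant must prevail on at least one issue; overall, the landlord prevails.

landlord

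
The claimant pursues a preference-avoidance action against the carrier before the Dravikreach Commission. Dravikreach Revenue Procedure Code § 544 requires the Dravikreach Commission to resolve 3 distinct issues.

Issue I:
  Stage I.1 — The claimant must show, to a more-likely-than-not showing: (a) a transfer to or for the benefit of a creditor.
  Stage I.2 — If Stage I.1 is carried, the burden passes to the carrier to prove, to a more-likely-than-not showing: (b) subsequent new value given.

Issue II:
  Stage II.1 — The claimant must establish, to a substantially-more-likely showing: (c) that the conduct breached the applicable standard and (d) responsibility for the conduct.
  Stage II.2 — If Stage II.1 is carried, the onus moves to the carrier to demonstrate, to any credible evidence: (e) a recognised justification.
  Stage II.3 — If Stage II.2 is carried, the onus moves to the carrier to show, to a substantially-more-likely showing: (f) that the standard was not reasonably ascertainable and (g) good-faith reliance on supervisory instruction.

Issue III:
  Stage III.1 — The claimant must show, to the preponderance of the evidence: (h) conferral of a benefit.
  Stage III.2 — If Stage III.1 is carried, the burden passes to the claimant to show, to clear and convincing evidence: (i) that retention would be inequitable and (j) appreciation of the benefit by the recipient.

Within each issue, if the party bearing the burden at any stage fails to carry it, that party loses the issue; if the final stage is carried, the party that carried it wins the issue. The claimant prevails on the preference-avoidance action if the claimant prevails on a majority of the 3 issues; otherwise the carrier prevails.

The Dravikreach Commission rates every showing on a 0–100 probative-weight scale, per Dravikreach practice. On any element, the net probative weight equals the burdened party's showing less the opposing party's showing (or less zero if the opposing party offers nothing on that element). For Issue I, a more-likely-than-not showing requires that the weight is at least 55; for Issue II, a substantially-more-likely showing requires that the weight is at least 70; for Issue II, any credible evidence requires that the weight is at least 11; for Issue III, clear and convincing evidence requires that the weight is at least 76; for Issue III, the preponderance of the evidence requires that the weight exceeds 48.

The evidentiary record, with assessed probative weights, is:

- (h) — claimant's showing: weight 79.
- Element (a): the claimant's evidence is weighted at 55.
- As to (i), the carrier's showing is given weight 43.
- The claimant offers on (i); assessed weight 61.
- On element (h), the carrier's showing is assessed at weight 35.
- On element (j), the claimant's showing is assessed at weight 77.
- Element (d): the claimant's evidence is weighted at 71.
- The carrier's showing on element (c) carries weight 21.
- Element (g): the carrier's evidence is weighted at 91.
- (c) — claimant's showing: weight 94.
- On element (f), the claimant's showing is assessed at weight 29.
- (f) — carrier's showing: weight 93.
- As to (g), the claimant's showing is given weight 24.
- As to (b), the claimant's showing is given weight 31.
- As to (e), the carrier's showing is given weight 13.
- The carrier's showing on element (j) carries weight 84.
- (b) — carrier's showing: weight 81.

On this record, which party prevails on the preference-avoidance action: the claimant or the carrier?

— Issue I —
Stage I.1 (claimant, a more-likely-than-not showing, weight is at least 55): (a) 55 ≥ 55 — meets.
  The claimant carries Stage I.1; the carrier now bears the burden.
Stage I.2 (carrier, a more-likely-than-not showing, weight is at least 55): (b) net 81−31=50 < 55 — fails.
  Stage I.2 not carried; the carrier fails its burden.
The analysis ends at Stage I.2; the claimant prevails on this issue.
— Issue II —
Stage II.1 (claimant, a substantially-more-likely showing, weight is at least 70): (c) net 94−21=73 ≥ 70 — meets; (d) 71 ≥ 70 — meets.
  All elements met. The burden passes to the carrier.
Stage II.2 (carrier, any credible evidence, weight is at least 11): (e) 13 ≥ 11 — meets.
  All elements met. The carrier retains the burden for Stage II.3.
Stage II.3 (carrier, a substantially-more-likely showing, weight is at least 70): (f) net 93−29=64 < 70 — fails; (g) net 91−24=67 < 70 — fails.
  Stage II.3 not carried; the carrier fails its burden.
So the claimant prevails on this issue.
— Issue III —
Stage III.1 (claimant, the preponderance of the evidence, weight exceeds 48): (h) net 79−35=44 ≤ 48 — fails.
  Stage III.1 not carried; the claimant fails its burden.
The carrier prevails on this issue.
Per-issue: Issue I → claimant; Issue II → claimant; Issue III → carrier. The claimant must prevail on a majority of issues; overall, the claimant prevails.

claimant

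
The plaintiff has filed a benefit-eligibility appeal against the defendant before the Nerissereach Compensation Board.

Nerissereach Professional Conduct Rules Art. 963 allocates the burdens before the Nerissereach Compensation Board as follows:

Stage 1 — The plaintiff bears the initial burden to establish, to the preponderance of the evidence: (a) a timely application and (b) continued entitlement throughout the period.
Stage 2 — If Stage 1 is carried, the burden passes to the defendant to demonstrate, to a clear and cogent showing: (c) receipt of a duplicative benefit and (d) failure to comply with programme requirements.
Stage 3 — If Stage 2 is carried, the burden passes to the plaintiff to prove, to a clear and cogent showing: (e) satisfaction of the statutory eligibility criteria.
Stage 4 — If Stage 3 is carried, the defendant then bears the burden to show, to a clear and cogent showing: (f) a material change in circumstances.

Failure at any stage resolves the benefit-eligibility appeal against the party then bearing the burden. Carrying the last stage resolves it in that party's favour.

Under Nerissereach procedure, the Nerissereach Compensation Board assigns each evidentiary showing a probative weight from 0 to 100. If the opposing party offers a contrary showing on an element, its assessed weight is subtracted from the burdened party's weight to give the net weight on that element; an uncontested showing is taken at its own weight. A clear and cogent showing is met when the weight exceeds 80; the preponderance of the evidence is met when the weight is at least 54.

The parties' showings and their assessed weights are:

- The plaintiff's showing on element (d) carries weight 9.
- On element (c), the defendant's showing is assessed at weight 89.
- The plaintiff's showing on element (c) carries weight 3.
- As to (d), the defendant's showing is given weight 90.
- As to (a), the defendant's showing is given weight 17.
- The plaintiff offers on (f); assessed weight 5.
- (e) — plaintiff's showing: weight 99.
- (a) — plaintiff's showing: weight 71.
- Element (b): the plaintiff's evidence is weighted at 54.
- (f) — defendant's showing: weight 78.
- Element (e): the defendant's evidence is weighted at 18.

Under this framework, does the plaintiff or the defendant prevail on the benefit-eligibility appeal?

Stage 1 (plaintiff, the preponderance of the evidence, weight is at least 54): (a) net 71−17=54 ≥ 54 — meets; (b) 54 ≥ 54 — meets.
  All elements met. The burden passes to the defendant.
Stage 2 (defendant, a clear and cogent showing, weight exceeds 80): (c) net 89−3=86 > 80 — meets; (d) net 90−9=81 > 80 — meets.
  Stage 2 carried; the burden shifts to the plaintiff.
Stage 3 (plaintiff, a clear and cogent showing, weight exceeds 80): (e) net 99−18=81 > 80 — meets.
  All elements met. The burden passes to the defendant.
Stage 4 (defendant, a clear and cogent showing, weight exceeds 80): (f) net 78−5=73 ≤ 80 — fails.
  The defendant does not carry Stage 4.
The analysis ends at Stage 4; the plaintiff prevails.

plaintiff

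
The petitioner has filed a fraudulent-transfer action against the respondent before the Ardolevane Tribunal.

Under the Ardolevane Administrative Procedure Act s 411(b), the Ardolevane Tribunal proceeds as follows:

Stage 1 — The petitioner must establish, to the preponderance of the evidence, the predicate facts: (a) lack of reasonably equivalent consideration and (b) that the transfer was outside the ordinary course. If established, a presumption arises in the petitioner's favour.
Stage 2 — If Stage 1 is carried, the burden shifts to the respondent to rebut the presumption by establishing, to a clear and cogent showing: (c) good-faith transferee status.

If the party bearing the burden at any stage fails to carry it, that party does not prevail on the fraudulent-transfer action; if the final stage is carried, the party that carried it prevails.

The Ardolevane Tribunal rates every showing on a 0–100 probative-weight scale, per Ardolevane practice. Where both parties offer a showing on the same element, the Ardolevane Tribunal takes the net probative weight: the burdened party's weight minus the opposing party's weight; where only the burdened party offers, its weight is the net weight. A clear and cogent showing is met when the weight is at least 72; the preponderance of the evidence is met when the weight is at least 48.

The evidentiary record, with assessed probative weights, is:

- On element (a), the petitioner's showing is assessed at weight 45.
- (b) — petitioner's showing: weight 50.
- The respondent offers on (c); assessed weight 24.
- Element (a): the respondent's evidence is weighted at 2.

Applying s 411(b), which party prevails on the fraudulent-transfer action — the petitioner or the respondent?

respondent

Stage 1 — burden on petitioner; standard: the preponderance of the evidence (weight is at least 48).
    (a): 45 − 2 = 43 < 48 [not met]
    (b): 50 ≥ 48 [met]
  Not every element is met, so the petitioner fails to carry Stage 1.
So the respondent prevails.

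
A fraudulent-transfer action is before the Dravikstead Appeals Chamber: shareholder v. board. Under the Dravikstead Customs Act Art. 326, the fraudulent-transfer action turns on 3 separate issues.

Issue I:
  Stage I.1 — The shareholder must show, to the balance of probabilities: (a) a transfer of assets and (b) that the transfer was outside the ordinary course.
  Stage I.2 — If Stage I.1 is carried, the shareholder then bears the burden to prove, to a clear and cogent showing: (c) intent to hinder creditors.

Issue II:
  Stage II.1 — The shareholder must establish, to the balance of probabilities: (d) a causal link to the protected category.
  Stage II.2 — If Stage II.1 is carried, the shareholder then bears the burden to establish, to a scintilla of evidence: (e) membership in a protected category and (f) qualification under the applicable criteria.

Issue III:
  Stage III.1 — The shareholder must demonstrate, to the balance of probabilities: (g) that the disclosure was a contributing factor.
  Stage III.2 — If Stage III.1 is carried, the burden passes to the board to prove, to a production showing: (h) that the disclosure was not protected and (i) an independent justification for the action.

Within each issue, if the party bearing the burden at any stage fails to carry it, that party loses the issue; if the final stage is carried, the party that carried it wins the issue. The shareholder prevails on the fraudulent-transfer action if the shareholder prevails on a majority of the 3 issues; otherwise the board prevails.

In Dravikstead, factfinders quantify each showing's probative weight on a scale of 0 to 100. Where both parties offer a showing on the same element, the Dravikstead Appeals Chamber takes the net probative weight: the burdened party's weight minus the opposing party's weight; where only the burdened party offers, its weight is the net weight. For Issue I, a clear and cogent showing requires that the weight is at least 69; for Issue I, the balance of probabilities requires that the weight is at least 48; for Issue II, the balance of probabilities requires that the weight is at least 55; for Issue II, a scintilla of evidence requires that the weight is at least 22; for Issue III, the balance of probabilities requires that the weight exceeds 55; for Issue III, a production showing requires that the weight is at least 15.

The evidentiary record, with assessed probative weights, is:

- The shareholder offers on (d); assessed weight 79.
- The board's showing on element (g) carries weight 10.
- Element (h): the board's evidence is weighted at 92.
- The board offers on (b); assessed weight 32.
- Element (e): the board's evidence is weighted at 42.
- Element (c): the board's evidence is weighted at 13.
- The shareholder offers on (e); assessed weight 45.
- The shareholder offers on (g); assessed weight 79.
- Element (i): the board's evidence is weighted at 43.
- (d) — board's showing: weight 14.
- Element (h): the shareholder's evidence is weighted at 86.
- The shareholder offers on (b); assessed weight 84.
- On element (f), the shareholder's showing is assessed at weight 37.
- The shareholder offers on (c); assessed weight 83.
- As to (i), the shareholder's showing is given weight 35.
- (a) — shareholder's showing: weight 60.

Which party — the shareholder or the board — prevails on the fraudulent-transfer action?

shareholder

— Issue I —
At Stage I.1 the shareholder must meet the balance of probabilities (weight is at least 48): on (a) the weight is 60, which does reach 48, so (a) meets the standard; on (b) the weight is 84 less the opposing 32 gives net 52, ≥ 48, so (b) meets the standard.
  Stage I.1 carried; the burden remains with the shareholder.
At Stage I.2 the shareholder must meet a clear and cogent showing (weight is at least 69): on (c) the weight is 83 less the opposing 13 gives net 70, ≥ 69, so (c) meets the standard.
  All elements met at the final stage.
With every stage satisfied, the shareholder prevails on this issue.
— Issue II —
At Stage II.1 the shareholder must meet the balance of probabilities (weight is at least 55): on (d) the weight is 79 less the opposing 14 gives net 65, which does reach 55, so (d) meets the standard.
  Stage II.1 carried; the burden remains with the shareholder.
At Stage II.2 the shareholder must meet a scintilla of evidence (weight is at least 22): on (e) the weight is 45 less the opposing 42 gives net 3, which does not reach 22, so (e) does not meet the standard; on (f) the weight is 37, ≥ 22, so (f) meets the standard.
  The shareholder does not carry Stage II.2.
So the board prevails on this issue.
— Issue III —
At Stage III.1 the shareholder must meet the balance of probabilities (weight exceeds 55): on (g) the weight is 79 less the opposing 10 gives net 69, > 55, so (g) meets the standard.
  The shareholder carries Stage III.1; the board now bears the burden.
At Stage III.2 the board must meet a production showing (weight is at least 15): on (h) the weight is 92 less the opposing 86 gives net 6, < 15, so (h) does not meet the standard; on (i) the weight is 43 less the opposing 35 gives net 8, which does not reach 15, so (i) does not meet the standard.
  Not every element is met, so the board fails to carry Stage III.2.
The analysis ends at Stage III.2; the shareholder prevails on this issue.
Per-issue: Issue I → shareholder; Issue II → board; Issue III → shareholder. The shareholder must prevail on a majority of issues; overall, the shareholder prevails.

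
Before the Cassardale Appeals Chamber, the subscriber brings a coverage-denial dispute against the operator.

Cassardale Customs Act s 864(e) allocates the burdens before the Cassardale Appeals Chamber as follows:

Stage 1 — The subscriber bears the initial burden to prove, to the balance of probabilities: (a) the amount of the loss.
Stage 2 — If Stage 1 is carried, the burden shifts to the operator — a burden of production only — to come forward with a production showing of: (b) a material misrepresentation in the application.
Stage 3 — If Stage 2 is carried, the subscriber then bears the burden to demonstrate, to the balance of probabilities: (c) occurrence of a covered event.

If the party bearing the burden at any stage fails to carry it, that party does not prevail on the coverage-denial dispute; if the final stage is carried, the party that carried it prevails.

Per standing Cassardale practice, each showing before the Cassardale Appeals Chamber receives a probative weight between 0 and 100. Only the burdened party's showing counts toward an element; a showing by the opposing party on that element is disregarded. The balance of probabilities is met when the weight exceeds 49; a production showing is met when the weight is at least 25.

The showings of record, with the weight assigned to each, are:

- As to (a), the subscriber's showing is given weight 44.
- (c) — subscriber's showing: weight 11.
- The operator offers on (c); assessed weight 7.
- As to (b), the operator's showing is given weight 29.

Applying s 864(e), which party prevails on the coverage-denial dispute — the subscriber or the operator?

Stage 1 — burden on subscriber; standard: the balance of probabilities (weight exceeds 49).
    (a): 44 ≤ 49 [not met]
  The subscriber does not carry Stage 1.
The analysis ends at Stage 1; the operator prevails.

operator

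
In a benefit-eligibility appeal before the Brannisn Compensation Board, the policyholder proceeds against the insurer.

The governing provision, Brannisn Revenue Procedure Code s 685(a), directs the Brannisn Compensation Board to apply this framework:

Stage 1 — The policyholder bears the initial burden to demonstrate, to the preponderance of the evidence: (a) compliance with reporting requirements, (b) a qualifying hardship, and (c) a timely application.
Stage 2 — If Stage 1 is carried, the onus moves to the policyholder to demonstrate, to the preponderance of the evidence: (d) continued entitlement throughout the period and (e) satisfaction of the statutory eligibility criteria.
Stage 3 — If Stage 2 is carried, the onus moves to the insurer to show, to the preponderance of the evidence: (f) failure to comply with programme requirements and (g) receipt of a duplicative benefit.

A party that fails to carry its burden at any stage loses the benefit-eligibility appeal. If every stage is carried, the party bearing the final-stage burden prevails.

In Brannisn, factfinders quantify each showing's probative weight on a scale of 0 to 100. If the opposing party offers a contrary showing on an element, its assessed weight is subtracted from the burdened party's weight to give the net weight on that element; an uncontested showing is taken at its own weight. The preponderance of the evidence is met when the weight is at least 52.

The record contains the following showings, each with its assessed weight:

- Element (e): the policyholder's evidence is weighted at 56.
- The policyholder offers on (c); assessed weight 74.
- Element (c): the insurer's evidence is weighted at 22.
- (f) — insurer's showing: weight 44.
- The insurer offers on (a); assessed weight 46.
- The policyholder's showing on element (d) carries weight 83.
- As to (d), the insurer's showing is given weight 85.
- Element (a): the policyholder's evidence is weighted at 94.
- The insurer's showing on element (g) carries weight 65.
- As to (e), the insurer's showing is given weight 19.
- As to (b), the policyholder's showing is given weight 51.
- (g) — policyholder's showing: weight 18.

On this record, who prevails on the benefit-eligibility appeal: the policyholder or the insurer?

insurer

Stage 1 (policyholder, the preponderance of the evidence, weight is at least 52): (a) net 94−46=48 < 52 — fails; (b) 51 < 52 — fails; (c) net 74−22=52 ≥ 52 — meets.
  Not every element is met, so the policyholder fails to carry Stage 1.
The insurer prevails.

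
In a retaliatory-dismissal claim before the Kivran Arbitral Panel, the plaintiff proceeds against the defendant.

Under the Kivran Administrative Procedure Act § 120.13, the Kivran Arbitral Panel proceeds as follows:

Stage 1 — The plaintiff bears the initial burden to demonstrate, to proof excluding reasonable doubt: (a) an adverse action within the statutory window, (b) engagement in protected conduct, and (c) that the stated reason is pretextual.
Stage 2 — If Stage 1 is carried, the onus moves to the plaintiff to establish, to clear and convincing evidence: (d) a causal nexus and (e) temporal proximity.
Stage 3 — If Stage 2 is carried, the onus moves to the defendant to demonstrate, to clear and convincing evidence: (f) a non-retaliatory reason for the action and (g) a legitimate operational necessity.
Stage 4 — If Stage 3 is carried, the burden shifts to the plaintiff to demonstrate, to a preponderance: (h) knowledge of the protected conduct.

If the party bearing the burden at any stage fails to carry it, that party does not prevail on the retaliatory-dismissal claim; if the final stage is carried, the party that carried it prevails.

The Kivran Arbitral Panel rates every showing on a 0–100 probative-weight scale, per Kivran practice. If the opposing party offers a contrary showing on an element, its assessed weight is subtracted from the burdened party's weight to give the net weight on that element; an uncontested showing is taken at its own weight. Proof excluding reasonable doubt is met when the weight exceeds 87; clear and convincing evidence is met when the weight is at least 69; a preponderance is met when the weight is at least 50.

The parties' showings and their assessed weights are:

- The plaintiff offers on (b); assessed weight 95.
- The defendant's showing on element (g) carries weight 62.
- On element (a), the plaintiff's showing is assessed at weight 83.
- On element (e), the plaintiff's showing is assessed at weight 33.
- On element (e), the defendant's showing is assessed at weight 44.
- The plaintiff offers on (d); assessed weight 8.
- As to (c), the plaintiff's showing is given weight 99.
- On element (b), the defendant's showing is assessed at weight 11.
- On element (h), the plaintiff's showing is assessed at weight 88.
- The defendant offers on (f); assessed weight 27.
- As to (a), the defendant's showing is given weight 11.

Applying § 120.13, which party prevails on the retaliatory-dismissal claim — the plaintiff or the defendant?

defendant

Stage 1 — burden on plaintiff; standard: proof excluding reasonable doubt (weight exceeds 87).
    (a): 83 − 11 = 72 ≤ 87 [not met]
    (b): 95 − 11 = 84 ≤ 87 [not met]
    (c): 99 > 87 [met]
  Not every element is met, so the plaintiff fails to carry Stage 1.
The analysis ends at Stage 1; the defendant prevails.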